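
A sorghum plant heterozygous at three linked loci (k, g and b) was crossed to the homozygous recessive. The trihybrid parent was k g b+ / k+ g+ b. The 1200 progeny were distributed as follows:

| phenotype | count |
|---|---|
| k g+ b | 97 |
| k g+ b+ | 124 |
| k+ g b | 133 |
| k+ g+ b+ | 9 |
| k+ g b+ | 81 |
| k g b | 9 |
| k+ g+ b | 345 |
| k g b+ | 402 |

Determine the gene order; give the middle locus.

The two rarest classes, k g b and k+ g+ b+, are the double crossovers. Comparing them with the parentals, only the b allele has switched, so b is the middle locus and the order is g – b – k.

b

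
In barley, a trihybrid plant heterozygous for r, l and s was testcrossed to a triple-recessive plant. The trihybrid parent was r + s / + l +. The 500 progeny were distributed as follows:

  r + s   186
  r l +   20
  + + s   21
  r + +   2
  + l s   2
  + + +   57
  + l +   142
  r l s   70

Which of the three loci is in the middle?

The two rarest classes, r + + and + l s, are the double crossovers. Comparing them with the parentals, only the s allele has switched, so s is the middle locus and the order is r – s – l.

s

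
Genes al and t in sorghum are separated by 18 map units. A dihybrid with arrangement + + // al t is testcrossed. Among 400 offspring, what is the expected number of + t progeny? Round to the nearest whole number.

36

A map distance of 18 map units corresponds to a recombination frequency of 0.180.
The F1 is + + / al t, so + t is a recombinant gamete class with expected frequency r/2 = 0.180/2 = 0.0900.
Expected number = 0.0900 × 400 = 36.00 ≈ 36.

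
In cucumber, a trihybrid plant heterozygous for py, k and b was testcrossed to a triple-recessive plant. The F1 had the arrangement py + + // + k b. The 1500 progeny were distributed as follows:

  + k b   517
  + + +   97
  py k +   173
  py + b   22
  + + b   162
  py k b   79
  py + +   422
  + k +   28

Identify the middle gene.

The two rarest classes, py + b and + k +, are the double crossovers. Comparing them with the parentals, only the b allele has switched, so b is the middle locus and the order is py – b – k.

b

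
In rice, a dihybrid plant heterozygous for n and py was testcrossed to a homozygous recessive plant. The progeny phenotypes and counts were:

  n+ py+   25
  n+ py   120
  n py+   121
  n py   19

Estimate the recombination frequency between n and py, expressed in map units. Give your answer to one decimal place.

The two most frequent classes, n+ py (120) and n py+ (121), are the parental types, so the F1 was n+ py / n py+.
The recombinant classes are n+ py+ and n py: 25 + 19 = 44.
Recombination frequency = 44/285 = 0.1544 ≈ 15.4%, i.e. 15.4 map units.

15.4 map units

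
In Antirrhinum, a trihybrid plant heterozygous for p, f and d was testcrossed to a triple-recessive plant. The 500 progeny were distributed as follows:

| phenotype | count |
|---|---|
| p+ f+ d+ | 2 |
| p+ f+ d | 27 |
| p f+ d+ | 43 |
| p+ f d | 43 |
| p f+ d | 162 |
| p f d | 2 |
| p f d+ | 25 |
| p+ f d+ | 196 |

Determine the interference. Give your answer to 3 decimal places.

0.603

The two most frequent reciprocal classes, p+ f d+ and p f+ d, are the parental types, so the F1 was p+ f d+ / p f+ d.
The two rarest classes, p+ f+ d+ and p f d, are the double crossovers. Comparing them with the parentals, only the f allele has switched, so f is the middle locus and the order is d – f – p.
d–f: (86 + 4)/500 = 0.1800; f–p: (52 + 4)/500 = 0.1120.
Expected DCO frequency = 0.1800 × 0.1120 ≈ 0.02016; observed = 4/500 ≈ 0.00800.
Coefficient of coincidence = 0.00800/0.02016 ≈ 0.397; interference = 1 − 0.397 = 0.603.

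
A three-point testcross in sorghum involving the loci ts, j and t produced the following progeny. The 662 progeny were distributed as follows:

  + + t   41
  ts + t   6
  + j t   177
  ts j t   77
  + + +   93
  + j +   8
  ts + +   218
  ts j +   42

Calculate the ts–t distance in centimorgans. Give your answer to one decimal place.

The two most frequent reciprocal classes, + j t and ts + +, are the parental types, so the F1 was + j t / ts + +.
The two rarest classes, + j + and ts + t, are the double crossovers. Comparing them with the parentals, only the t allele has switched, so t is the middle locus and the order is ts – t – j.
Crossovers in the ts–t interval produce the single-crossover classes ts j t and + + + (77 + 93 = 170) plus the double crossovers (14).
RF(ts–t) = (170 + 14) / 662 = 184/662 = 0.2779 → 27.8 centimorgans.

27.8 centimorgans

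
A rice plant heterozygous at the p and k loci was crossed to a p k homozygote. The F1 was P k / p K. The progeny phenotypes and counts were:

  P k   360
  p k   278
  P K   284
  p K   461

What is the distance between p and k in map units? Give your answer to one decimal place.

The recombinant classes are P K and p k: 284 + 278 = 562.
Recombination frequency = 562/1383 = 0.4064 ≈ 40.6%, i.e. 40.6 map units.

40.6 map units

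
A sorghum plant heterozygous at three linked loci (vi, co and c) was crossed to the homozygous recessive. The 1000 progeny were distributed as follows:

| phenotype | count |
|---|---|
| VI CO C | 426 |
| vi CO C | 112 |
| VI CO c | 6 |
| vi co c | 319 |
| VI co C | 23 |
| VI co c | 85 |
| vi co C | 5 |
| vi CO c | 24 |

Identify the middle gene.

c

The two most frequent reciprocal classes, vi co c and VI CO C, are the parental types, so the F1 was vi co c / VI CO C.
The two rarest classes, vi co C and VI CO c, are the double crossovers. Comparing them with the parentals, only the c allele has switched, so c is the middle locus and the order is vi – c – co.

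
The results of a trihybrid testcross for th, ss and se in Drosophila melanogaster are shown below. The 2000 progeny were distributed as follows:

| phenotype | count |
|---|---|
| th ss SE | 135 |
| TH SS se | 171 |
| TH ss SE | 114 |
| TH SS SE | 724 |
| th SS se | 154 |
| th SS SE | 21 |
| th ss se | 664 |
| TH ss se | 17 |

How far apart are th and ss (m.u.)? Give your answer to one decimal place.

The two most frequent reciprocal classes, th ss se and TH SS SE, are the parental types, so the F1 was th ss se / TH SS SE.
The two rarest classes, TH ss se and th SS SE, are the double crossovers. Comparing them with the parentals, only the th allele has switched, so th is the middle locus and the order is ss – th – se.
Crossovers in the ss–th interval produce the single-crossover classes th SS se and TH ss SE (154 + 114 = 268) plus the double crossovers (38).
RF(ss–th) = (268 + 38) / 2000 = 306/2000 = 0.1530 → 15.3 m.u.

15.3 m.u.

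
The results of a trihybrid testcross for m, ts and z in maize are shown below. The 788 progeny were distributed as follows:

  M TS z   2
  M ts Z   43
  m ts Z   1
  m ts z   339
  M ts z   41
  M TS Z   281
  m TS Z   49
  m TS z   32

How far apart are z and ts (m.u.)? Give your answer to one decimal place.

9.9 m.u.

The two most frequent reciprocal classes, m ts z and M TS Z, are the parental types, so the F1 was m ts z / M TS Z.
The two rarest classes, m ts Z and M TS z, are the double crossovers. Comparing them with the parentals, only the z allele has switched, so z is the middle locus and the order is ts – z – m.
Crossovers in the ts–z interval produce the single-crossover classes m TS z and M ts Z (32 + 43 = 75) plus the double crossovers (3).
RF(ts–z) = (75 + 3) / 788 = 78/788 = 0.0990 → 9.9 m.u.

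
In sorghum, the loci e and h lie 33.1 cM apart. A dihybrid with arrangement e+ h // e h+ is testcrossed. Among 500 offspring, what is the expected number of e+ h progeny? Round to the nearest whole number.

A map distance of 33.1 cM corresponds to a recombination frequency of 0.331.
The F1 is e+ h / e h+, so e+ h is a parental gamete class with expected frequency (1 − r)/2 = 0.669/2 = 0.3345.
Expected number = 0.3345 × 500 = 167.25 ≈ 167.

167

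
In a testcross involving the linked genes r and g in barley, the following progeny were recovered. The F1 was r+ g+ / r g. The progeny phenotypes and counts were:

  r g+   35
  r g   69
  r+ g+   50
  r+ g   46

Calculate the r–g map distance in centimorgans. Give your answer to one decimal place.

40.5 centimorgans

The recombinant classes are r+ g and r g+: 46 + 35 = 81.
Recombination frequency = 81/200 = 0.4050 ≈ 40.5%, i.e. 40.5 centimorgans.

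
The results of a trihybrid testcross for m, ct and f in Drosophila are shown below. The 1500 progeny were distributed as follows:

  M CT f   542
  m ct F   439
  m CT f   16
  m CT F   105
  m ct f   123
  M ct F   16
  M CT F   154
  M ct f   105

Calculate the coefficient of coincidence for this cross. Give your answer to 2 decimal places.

The two most frequent reciprocal classes, M CT f and m ct F, are the parental types, so the F1 was M CT f / m ct F.
The two rarest classes, m CT f and M ct F, are the double crossovers. Comparing them with the parentals, only the m allele has switched, so m is the middle locus and the order is ct – m – f.
ct–m: (210 + 32)/1500 = 0.1613; m–f: (277 + 32)/1500 = 0.2060.
Expected DCO frequency = 0.1613 × 0.2060 ≈ 0.03323; observed = 32/1500 ≈ 0.02133.
Coefficient of coincidence = 0.02133/0.03323 ≈ 0.64.

0.64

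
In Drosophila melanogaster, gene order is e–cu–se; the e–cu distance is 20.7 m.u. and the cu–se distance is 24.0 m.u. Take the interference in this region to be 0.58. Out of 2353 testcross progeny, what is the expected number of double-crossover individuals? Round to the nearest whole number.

49

Map distances give recombination frequencies of 0.207 and 0.240 for the two intervals.
With interference 0.58 (so coincidence = 0.42), expected double-crossover frequency = 0.207 × 0.240 × 0.42 = 0.02087.
Expected number = 0.02087 × 2353 = 49.10 ≈ 49.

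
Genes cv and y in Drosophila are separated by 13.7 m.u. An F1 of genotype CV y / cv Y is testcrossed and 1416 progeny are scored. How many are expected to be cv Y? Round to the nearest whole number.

A map distance of 13.7 m.u. corresponds to a recombination frequency of 0.137.
The F1 is CV y / cv Y, so cv Y is a parental gamete class with expected frequency (1 − r)/2 = 0.863/2 = 0.4315.
Expected number = 0.4315 × 1416 = 611.00 ≈ 611.

611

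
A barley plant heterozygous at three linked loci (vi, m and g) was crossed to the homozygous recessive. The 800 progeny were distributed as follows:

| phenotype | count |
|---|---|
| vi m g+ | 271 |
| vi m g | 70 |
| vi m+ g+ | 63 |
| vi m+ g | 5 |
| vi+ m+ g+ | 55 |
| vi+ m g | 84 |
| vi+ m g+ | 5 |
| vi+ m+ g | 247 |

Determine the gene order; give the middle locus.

vi

The two most frequent reciprocal classes, vi+ m+ g and vi m g+, are the parental types, so the F1 was vi+ m+ g / vi m g+.
The two rarest classes, vi m+ g and vi+ m g+, are the double crossovers. Comparing them with the parentals, only the vi allele has switched, so vi is the middle locus and the order is m – vi – g.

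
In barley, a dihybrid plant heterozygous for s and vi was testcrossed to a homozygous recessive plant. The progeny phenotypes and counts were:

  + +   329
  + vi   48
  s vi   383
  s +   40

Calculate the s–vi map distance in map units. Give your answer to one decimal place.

The two most frequent classes, + + (329) and s vi (383), are the parental types, so the F1 was + + / s vi.
The recombinant classes are + vi and s +: 48 + 40 = 88.
Recombination frequency = 88/800 = 0.1100 ≈ 11.0%, i.e. 11.0 map units.

11.0 map units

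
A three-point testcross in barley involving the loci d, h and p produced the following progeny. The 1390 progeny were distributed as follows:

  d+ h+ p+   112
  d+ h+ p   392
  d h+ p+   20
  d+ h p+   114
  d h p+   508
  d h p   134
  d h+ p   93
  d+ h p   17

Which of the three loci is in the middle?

The two most frequent reciprocal classes, d h p+ and d+ h+ p, are the parental types, so the F1 was d h p+ / d+ h+ p.
The two rarest classes, d h+ p+ and d+ h p, are the double crossovers. Comparing them with the parentals, only the h allele has switched, so h is the middle locus and the order is p – h – d.

h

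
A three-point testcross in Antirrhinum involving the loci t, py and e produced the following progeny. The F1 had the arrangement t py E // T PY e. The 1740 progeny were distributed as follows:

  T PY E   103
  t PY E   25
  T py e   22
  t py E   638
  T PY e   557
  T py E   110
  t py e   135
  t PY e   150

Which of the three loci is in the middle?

py

The two rarest classes, t PY E and T py e, are the double crossovers. Comparing them with the parentals, only the py allele has switched, so py is the middle locus and the order is t – py – e.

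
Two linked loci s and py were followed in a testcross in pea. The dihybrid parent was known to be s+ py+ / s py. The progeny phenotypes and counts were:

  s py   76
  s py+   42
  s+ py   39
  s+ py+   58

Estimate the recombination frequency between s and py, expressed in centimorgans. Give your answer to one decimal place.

The recombinant classes are s+ py and s py+: 39 + 42 = 81.
Recombination frequency = 81/215 = 0.3767 ≈ 37.7%, i.e. 37.7 centimorgans.

37.7 centimorgans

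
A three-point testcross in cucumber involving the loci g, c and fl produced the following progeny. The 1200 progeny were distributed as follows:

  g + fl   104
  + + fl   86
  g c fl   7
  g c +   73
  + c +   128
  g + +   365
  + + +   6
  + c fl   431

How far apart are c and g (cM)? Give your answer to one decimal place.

The two most frequent reciprocal classes, g + + and + c fl, are the parental types, so the F1 was g + + / + c fl.
The two rarest classes, + + + and g c fl, are the double crossovers. Comparing them with the parentals, only the g allele has switched, so g is the middle locus and the order is c – g – fl.
Crossovers in the c–g interval produce the single-crossover classes g c + and + + fl (73 + 86 = 159) plus the double crossovers (13).
RF(c–g) = (159 + 13) / 1200 = 172/1200 = 0.1433 → 14.3 cM.

14.3 cM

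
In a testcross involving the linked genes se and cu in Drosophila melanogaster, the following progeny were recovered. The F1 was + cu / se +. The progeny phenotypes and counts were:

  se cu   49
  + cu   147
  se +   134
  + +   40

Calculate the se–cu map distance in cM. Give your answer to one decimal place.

The recombinant classes are + + and se cu: 40 + 49 = 89.
Recombination frequency = 89/370 = 0.2405 ≈ 24.1%, i.e. 24.1 cM.

24.1 cM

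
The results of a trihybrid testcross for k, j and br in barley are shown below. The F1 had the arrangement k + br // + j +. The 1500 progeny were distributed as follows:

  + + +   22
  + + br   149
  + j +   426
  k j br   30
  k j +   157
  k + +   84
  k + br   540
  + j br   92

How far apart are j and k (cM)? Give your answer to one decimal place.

The two rarest classes, k j br and + + +, are the double crossovers. Comparing them with the parentals, only the j allele has switched, so j is the middle locus and the order is k – j – br.
Crossovers in the k–j interval produce the single-crossover classes + + br and k j + (149 + 157 = 306) plus the double crossovers (52).
RF(k–j) = (306 + 52) / 1500 = 358/1500 = 0.2387 → 23.9 cM.

23.9 cM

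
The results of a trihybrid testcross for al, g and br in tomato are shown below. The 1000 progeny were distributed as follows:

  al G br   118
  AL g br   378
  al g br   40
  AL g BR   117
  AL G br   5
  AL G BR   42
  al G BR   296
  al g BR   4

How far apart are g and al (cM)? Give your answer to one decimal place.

9.1 cM

The two most frequent reciprocal classes, AL g br and al G BR, are the parental types, so the F1 was AL g br / al G BR.
The two rarest classes, AL G br and al g BR, are the double crossovers. Comparing them with the parentals, only the g allele has switched, so g is the middle locus and the order is br – g – al.
Crossovers in the g–al interval produce the single-crossover classes al g br and AL G BR (40 + 42 = 82) plus the double crossovers (9).
RF(g–al) = (82 + 9) / 1000 = 91/1000 = 0.0910 → 9.1 cM.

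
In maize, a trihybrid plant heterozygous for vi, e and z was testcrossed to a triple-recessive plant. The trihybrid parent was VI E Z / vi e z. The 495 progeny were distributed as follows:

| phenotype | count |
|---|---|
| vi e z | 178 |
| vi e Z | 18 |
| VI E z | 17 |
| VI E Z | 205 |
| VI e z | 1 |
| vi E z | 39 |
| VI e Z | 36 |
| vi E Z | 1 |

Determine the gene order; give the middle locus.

vi

The two rarest classes, vi E Z and VI e z, are the double crossovers. Comparing them with the parentals, only the vi allele has switched, so vi is the middle locus and the order is e – vi – z.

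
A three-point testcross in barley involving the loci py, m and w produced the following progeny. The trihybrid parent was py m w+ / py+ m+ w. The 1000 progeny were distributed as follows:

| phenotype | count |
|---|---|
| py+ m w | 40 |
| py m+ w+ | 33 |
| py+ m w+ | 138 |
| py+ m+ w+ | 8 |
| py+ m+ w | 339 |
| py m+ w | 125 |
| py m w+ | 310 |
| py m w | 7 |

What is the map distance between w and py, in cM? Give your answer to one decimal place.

27.8 cM

The two rarest classes, py m w and py+ m+ w+, are the double crossovers. Comparing them with the parentals, only the w allele has switched, so w is the middle locus and the order is m – w – py.
Crossovers in the w–py interval produce the single-crossover classes py+ m w+ and py m+ w (138 + 125 = 263) plus the double crossovers (15).
RF(w–py) = (263 + 15) / 1000 = 278/1000 = 0.2780 → 27.8 cM.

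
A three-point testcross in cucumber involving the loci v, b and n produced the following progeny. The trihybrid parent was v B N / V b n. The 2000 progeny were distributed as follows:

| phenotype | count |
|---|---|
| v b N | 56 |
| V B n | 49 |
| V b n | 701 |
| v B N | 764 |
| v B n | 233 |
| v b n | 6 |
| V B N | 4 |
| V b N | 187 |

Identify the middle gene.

v

The two rarest classes, V B N and v b n, are the double crossovers. Comparing them with the parentals, only the v allele has switched, so v is the middle locus and the order is n – v – b.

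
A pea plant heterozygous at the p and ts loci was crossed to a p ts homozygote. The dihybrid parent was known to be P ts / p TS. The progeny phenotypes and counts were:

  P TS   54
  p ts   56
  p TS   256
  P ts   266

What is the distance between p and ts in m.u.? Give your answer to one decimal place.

The recombinant classes are P TS and p ts: 54 + 56 = 110.
Recombination frequency = 110/632 = 0.1741 ≈ 17.4%, i.e. 17.4 m.u.

17.4 m.u.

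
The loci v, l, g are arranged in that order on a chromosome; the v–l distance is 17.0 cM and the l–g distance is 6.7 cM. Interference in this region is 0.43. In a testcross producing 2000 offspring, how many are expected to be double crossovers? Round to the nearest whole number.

Map distances give recombination frequencies of 0.170 and 0.067 for the two intervals.
With interference 0.43 (so coincidence = 0.57), expected double-crossover frequency = 0.170 × 0.067 × 0.57 = 0.00649.
Expected number = 0.00649 × 2000 = 12.98 ≈ 13.

13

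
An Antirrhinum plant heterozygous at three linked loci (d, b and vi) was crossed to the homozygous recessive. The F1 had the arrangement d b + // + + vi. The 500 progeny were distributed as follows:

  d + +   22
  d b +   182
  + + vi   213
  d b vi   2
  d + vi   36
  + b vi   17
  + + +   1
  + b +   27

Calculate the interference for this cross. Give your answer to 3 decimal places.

0.459

The two rarest classes, d b vi and + + +, are the double crossovers. Comparing them with the parentals, only the vi allele has switched, so vi is the middle locus and the order is d – vi – b.
d–vi: (63 + 3)/500 = 0.1320; vi–b: (39 + 3)/500 = 0.0840.
Expected DCO frequency = 0.1320 × 0.0840 ≈ 0.01109; observed = 3/500 ≈ 0.00600.
Coefficient of coincidence = 0.00600/0.01109 ≈ 0.541; interference = 1 − 0.541 = 0.459.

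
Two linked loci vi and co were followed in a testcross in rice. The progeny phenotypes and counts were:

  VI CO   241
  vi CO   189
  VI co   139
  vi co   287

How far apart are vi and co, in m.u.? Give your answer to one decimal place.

The two most frequent classes, VI CO (241) and vi co (287), are the parental types, so the F1 was VI CO / vi co.
The recombinant classes are VI co and vi CO: 139 + 189 = 328.
Recombination frequency = 328/856 = 0.3832 ≈ 38.3%, i.e. 38.3 m.u.

38.3 m.u.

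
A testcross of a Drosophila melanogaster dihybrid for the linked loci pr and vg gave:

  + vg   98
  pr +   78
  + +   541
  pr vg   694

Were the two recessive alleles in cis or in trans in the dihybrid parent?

cis

The two most frequent classes are + + (541) and pr vg (694); these are the parental (non-recombinant) types.
So the F1 carried + + on one chromosome and pr vg on the other — the recessive alleles are on the same chromosome (cis / coupling).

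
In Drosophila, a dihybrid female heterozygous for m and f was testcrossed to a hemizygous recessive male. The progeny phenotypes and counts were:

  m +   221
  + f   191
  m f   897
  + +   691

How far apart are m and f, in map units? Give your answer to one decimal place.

20.6 map units

The two most frequent classes, + + (691) and m f (897), are the parental types, so the F1 was + + / m f.
The recombinant classes are + f and m +: 191 + 221 = 412.
Recombination frequency = 412/2000 = 0.2060 ≈ 20.6%, i.e. 20.6 map units.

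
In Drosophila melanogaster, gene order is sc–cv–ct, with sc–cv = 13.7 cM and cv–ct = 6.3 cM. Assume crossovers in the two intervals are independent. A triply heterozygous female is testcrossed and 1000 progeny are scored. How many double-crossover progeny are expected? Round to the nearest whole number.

Map distances give recombination frequencies of 0.137 and 0.063 for the two intervals.
With no interference, expected double-crossover frequency = 0.137 × 0.063 = 0.00863.
Expected number = 0.00863 × 1000 = 8.63 ≈ 9.

9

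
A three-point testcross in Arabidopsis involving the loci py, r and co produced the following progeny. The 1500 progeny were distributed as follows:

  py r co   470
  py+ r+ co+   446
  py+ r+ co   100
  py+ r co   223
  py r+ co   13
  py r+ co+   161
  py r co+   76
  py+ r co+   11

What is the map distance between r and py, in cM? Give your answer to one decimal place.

27.2 cM

The two most frequent reciprocal classes, py+ r+ co+ and py r co, are the parental types, so the F1 was py+ r+ co+ / py r co.
The two rarest classes, py+ r co+ and py r+ co, are the double crossovers. Comparing them with the parentals, only the r allele has switched, so r is the middle locus and the order is py – r – co.
Crossovers in the py–r interval produce the single-crossover classes py r+ co+ and py+ r co (161 + 223 = 384) plus the double crossovers (24).
RF(py–r) = (384 + 24) / 1500 = 408/1500 = 0.2720 → 27.2 cM.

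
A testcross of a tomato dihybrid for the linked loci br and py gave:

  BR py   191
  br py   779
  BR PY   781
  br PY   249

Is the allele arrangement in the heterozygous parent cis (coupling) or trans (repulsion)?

The two most frequent classes are BR PY (781) and br py (779); these are the parental (non-recombinant) types.
So the F1 carried BR PY on one chromosome and br py on the other — the recessive alleles are on the same chromosome (cis / coupling).

cis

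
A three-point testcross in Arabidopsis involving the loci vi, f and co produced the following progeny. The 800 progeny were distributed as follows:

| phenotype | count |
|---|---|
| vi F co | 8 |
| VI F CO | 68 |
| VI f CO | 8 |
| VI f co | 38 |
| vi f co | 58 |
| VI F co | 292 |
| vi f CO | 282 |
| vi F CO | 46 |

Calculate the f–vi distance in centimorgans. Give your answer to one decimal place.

The two most frequent reciprocal classes, VI F co and vi f CO, are the parental types, so the F1 was VI F co / vi f CO.
The two rarest classes, vi F co and VI f CO, are the double crossovers. Comparing them with the parentals, only the vi allele has switched, so vi is the middle locus and the order is f – vi – co.
Crossovers in the f–vi interval produce the single-crossover classes VI f co and vi F CO (38 + 46 = 84) plus the double crossovers (16).
RF(f–vi) = (84 + 16) / 800 = 100/800 = 0.1250 → 12.5 centimorgans.

12.5 centimorgans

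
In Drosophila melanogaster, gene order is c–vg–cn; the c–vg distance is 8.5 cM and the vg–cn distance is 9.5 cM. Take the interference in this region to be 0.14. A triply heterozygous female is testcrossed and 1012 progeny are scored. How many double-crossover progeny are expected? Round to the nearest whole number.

7

Map distances give recombination frequencies of 0.085 and 0.095 for the two intervals.
With interference 0.14 (so coincidence = 0.86), expected double-crossover frequency = 0.085 × 0.095 × 0.86 = 0.00694.
Expected number = 0.00694 × 1012 = 7.03 ≈ 7.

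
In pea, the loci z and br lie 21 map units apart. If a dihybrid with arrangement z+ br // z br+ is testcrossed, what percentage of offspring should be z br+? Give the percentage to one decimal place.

A map distance of 21 map units corresponds to a recombination frequency of 0.210.
The F1 is z+ br / z br+, so z br+ is a parental gamete class with expected frequency (1 − r)/2 = 0.790/2 = 0.3950.
That is 0.3950 = 39.5% of the progeny.

39.5%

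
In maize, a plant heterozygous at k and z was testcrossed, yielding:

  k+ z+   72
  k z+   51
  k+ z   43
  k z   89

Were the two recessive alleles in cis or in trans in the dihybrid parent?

The two most frequent classes are k+ z+ (72) and k z (89); these are the parental (non-recombinant) types.
So the F1 carried k+ z+ on one chromosome and k z on the other — the recessive alleles are on the same chromosome (cis / coupling).

cis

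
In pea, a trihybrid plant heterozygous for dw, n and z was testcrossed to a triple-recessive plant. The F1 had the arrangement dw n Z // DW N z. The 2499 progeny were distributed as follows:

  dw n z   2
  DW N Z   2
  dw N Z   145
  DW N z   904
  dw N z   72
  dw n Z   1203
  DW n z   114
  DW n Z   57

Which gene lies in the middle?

The two rarest classes, dw n z and DW N Z, are the double crossovers. Comparing them with the parentals, only the z allele has switched, so z is the middle locus and the order is dw – z – n.

z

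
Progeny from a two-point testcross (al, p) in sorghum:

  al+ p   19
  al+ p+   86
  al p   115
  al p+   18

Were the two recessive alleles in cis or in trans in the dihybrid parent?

The two most frequent classes are al+ p+ (86) and al p (115); these are the parental (non-recombinant) types.
So the F1 carried al+ p+ on one chromosome and al p on the other — the recessive alleles are on the same chromosome (cis / coupling).

cis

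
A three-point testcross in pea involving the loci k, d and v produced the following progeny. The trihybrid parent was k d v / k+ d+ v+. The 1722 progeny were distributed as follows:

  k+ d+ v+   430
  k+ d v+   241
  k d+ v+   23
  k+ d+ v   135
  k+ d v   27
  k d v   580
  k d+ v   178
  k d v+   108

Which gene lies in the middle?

k

The two rarest classes, k+ d v and k d+ v+, are the double crossovers. Comparing them with the parentals, only the k allele has switched, so k is the middle locus and the order is d – k – v.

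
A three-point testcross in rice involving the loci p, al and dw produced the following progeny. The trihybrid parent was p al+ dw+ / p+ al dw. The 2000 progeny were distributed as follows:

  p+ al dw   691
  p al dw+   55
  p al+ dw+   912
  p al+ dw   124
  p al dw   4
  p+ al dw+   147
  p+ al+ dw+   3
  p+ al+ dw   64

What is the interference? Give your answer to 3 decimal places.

The two rarest classes, p+ al+ dw+ and p al dw, are the double crossovers. Comparing them with the parentals, only the p allele has switched, so p is the middle locus and the order is dw – p – al.
dw–p: (271 + 7)/2000 = 0.1390; p–al: (119 + 7)/2000 = 0.0630.
Expected DCO frequency = 0.1390 × 0.0630 ≈ 0.00876; observed = 7/2000 ≈ 0.00350.
Coefficient of coincidence = 0.00350/0.00876 ≈ 0.400; interference = 1 − 0.400 = 0.600.

0.600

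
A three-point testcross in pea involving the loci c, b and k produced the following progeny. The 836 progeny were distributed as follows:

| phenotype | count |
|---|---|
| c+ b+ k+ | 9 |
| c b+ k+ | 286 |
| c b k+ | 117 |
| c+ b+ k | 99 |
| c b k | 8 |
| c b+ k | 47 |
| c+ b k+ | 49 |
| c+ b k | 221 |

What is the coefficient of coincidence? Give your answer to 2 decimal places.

0.54

The two most frequent reciprocal classes, c+ b k and c b+ k+, are the parental types, so the F1 was c+ b k / c b+ k+.
The two rarest classes, c b k and c+ b+ k+, are the double crossovers. Comparing them with the parentals, only the c allele has switched, so c is the middle locus and the order is b – c – k.
b–c: (216 + 17)/836 = 0.2787; c–k: (96 + 17)/836 = 0.1352.
Expected DCO frequency = 0.2787 × 0.1352 ≈ 0.03768; observed = 17/836 ≈ 0.02033.
Coefficient of coincidence = 0.02033/0.03768 ≈ 0.54.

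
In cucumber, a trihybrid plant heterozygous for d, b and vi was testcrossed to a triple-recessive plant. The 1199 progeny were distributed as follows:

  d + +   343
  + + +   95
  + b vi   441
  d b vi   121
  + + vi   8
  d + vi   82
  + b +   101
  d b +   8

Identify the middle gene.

The two most frequent reciprocal classes, d + + and + b vi, are the parental types, so the F1 was d + + / + b vi.
The two rarest classes, d b + and + + vi, are the double crossovers. Comparing them with the parentals, only the b allele has switched, so b is the middle locus and the order is vi – b – d.

b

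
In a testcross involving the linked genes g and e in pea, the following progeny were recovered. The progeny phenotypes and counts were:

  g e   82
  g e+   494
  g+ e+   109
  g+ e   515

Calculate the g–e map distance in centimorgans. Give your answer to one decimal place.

The two most frequent classes, g+ e (515) and g e+ (494), are the parental types, so the F1 was g+ e / g e+.
The recombinant classes are g+ e+ and g e: 109 + 82 = 191.
Recombination frequency = 191/1200 = 0.1592 ≈ 15.9%, i.e. 15.9 centimorgans.

15.9 centimorgans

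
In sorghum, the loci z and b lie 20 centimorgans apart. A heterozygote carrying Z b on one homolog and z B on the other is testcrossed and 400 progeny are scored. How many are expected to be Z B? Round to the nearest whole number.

A map distance of 20 centimorgans corresponds to a recombination frequency of 0.200.
The F1 is Z b / z B, so Z B is a recombinant gamete class with expected frequency r/2 = 0.200/2 = 0.1000.
Expected number = 0.1000 × 400 = 40.00 ≈ 40.

40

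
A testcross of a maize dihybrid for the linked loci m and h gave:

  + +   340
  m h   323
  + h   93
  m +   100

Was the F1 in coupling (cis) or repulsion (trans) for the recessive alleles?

The two most frequent classes are + + (340) and m h (323); these are the parental (non-recombinant) types.
So the F1 carried + + on one chromosome and m h on the other — the recessive alleles are on the same chromosome (cis / coupling).

cis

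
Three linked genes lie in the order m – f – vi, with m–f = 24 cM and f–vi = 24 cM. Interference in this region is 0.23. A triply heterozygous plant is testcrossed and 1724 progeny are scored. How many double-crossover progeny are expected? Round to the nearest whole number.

76

Map distances give recombination frequencies of 0.240 and 0.240 for the two intervals.
With interference 0.23 (so coincidence = 0.77), expected double-crossover frequency = 0.240 × 0.240 × 0.77 = 0.04435.
Expected number = 0.04435 × 1724 = 76.46 ≈ 76.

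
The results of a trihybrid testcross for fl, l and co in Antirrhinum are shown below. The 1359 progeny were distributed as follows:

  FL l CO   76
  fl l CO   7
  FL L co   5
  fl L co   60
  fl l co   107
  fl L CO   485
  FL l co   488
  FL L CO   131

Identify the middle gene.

l

The two most frequent reciprocal classes, fl L CO and FL l co, are the parental types, so the F1 was fl L CO / FL l co.
The two rarest classes, fl l CO and FL L co, are the double crossovers. Comparing them with the parentals, only the l allele has switched, so l is the middle locus and the order is co – l – fl.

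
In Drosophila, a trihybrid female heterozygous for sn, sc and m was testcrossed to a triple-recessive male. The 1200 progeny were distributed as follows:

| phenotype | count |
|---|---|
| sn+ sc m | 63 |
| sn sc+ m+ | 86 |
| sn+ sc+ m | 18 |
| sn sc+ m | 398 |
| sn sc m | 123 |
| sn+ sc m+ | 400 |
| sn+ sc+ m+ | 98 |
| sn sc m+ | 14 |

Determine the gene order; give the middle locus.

sn

The two most frequent reciprocal classes, sn sc+ m and sn+ sc m+, are the parental types, so the F1 was sn sc+ m / sn+ sc m+.
The two rarest classes, sn+ sc+ m and sn sc m+, are the double crossovers. Comparing them with the parentals, only the sn allele has switched, so sn is the middle locus and the order is m – sn – sc.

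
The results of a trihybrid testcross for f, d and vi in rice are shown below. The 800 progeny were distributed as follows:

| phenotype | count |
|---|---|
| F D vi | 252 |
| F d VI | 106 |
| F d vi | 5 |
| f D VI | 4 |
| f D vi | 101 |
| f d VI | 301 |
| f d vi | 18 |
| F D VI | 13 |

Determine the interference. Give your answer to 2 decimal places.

The two most frequent reciprocal classes, f d VI and F D vi, are the parental types, so the F1 was f d VI / F D vi.
The two rarest classes, f D VI and F d vi, are the double crossovers. Comparing them with the parentals, only the d allele has switched, so d is the middle locus and the order is f – d – vi.
f–d: (207 + 9)/800 = 0.2700; d–vi: (31 + 9)/800 = 0.0500.
Expected DCO frequency = 0.2700 × 0.0500 ≈ 0.01350; observed = 9/800 ≈ 0.01125.
Coefficient of coincidence = 0.01125/0.01350 ≈ 0.83; interference = 1 − 0.83 = 0.17.

0.17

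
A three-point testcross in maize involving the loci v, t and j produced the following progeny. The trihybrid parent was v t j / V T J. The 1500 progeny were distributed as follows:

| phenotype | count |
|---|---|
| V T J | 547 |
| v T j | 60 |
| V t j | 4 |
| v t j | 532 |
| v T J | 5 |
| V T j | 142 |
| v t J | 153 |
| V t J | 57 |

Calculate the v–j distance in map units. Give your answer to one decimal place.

20.3 map units

The two rarest classes, V t j and v T J, are the double crossovers. Comparing them with the parentals, only the v allele has switched, so v is the middle locus and the order is t – v – j.
Crossovers in the v–j interval produce the single-crossover classes v t J and V T j (153 + 142 = 295) plus the double crossovers (9).
RF(v–j) = (295 + 9) / 1500 = 304/1500 = 0.2027 → 20.3 map units.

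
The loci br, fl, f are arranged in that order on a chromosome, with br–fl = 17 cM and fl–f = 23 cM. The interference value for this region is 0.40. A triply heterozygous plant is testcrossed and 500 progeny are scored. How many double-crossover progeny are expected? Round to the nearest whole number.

Map distances give recombination frequencies of 0.170 and 0.230 for the two intervals.
With interference 0.40 (so coincidence = 0.60), expected double-crossover frequency = 0.170 × 0.230 × 0.60 = 0.02346.
Expected number = 0.02346 × 500 = 11.73 ≈ 12.

12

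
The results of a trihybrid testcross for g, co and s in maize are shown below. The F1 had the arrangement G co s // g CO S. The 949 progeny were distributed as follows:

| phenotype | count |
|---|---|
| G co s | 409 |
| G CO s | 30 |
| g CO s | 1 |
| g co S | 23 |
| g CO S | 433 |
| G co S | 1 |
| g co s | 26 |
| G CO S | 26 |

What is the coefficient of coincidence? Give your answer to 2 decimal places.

0.64

The two rarest classes, G co S and g CO s, are the double crossovers. Comparing them with the parentals, only the s allele has switched, so s is the middle locus and the order is g – s – co.
g–s: (52 + 2)/949 = 0.0569; s–co: (53 + 2)/949 = 0.0580.
Expected DCO frequency = 0.0569 × 0.0580 ≈ 0.00330; observed = 2/949 ≈ 0.00211.
Coefficient of coincidence = 0.00211/0.00330 ≈ 0.64.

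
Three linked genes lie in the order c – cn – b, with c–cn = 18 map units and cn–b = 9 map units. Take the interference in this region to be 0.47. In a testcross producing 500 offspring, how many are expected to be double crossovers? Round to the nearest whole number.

Map distances give recombination frequencies of 0.180 and 0.090 for the two intervals.
With interference 0.47 (so coincidence = 0.53), expected double-crossover frequency = 0.180 × 0.090 × 0.53 = 0.00859.
Expected number = 0.00859 × 500 = 4.29 ≈ 4.

4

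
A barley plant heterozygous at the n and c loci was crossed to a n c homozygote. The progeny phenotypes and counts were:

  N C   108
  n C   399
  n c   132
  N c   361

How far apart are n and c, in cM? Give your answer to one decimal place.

The two most frequent classes, N c (361) and n C (399), are the parental types, so the F1 was N c / n C.
The recombinant classes are N C and n c: 108 + 132 = 240.
Recombination frequency = 240/1000 = 0.2400 ≈ 24.0%, i.e. 24.0 cM.

24.0 cM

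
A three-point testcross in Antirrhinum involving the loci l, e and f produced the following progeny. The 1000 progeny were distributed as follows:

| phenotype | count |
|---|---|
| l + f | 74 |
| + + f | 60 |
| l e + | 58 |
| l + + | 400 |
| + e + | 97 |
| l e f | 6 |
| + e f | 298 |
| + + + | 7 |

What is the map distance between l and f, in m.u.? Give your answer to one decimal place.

18.4 m.u.

The two most frequent reciprocal classes, l + + and + e f, are the parental types, so the F1 was l + + / + e f.
The two rarest classes, + + + and l e f, are the double crossovers. Comparing them with the parentals, only the l allele has switched, so l is the middle locus and the order is f – l – e.
Crossovers in the f–l interval produce the single-crossover classes l + f and + e + (74 + 97 = 171) plus the double crossovers (13).
RF(f–l) = (171 + 13) / 1000 = 184/1000 = 0.1840 → 18.4 m.u.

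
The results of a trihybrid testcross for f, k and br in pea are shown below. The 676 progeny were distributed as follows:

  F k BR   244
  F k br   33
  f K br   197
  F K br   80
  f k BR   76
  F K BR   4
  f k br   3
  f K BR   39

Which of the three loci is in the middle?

The two most frequent reciprocal classes, f K br and F k BR, are the parental types, so the F1 was f K br / F k BR.
The two rarest classes, f k br and F K BR, are the double crossovers. Comparing them with the parentals, only the k allele has switched, so k is the middle locus and the order is br – k – f.

k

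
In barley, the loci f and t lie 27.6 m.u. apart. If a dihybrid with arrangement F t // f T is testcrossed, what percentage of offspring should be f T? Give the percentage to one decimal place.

36.2%

A map distance of 27.6 m.u. corresponds to a recombination frequency of 0.276.
The F1 is F t / f T, so f T is a parental gamete class with expected frequency (1 − r)/2 = 0.724/2 = 0.3620.
That is 0.3620 = 36.2% of the progeny.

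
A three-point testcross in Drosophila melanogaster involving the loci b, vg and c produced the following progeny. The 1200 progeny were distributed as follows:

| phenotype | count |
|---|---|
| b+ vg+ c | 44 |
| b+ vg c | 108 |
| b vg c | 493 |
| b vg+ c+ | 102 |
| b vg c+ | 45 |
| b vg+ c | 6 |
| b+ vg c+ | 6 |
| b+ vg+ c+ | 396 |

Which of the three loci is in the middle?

The two most frequent reciprocal classes, b+ vg+ c+ and b vg c, are the parental types, so the F1 was b+ vg+ c+ / b vg c.
The two rarest classes, b+ vg c+ and b vg+ c, are the double crossovers. Comparing them with the parentals, only the vg allele has switched, so vg is the middle locus and the order is b – vg – c.

vg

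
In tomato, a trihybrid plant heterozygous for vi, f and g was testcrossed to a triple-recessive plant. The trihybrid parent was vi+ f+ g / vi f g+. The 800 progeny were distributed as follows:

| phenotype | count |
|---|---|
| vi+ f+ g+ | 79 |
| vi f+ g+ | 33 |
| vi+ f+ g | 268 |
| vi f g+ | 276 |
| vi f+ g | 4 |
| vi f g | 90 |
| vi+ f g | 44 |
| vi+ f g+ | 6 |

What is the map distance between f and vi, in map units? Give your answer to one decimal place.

10.9 map units

The two rarest classes, vi f+ g and vi+ f g+, are the double crossovers. Comparing them with the parentals, only the vi allele has switched, so vi is the middle locus and the order is f – vi – g.
Crossovers in the f–vi interval produce the single-crossover classes vi+ f g and vi f+ g+ (44 + 33 = 77) plus the double crossovers (10).
RF(f–vi) = (77 + 10) / 800 = 87/800 = 0.1087 → 10.9 map units.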